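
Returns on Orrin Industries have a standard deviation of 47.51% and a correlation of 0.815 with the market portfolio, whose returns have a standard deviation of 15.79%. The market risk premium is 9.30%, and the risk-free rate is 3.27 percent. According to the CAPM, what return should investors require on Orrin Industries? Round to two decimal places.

26.08%

β = ρ × σ_i / σ_m = 0.815 × 47.51% / 15.79% = 2.4522
E(R) = 3.27% + 2.4522 × 9.30% = 26.08%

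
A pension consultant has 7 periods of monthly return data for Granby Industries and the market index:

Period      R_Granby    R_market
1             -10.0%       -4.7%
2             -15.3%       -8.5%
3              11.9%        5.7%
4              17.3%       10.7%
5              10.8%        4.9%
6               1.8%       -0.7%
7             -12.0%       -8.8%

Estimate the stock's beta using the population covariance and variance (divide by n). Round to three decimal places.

Mean R_i = (-10.0 − 15.3 + 11.9 + 17.3 + 10.8 + 1.8 − 12.0) / 7 = 0.6429%
Mean R_m = (-4.7 − 8.5 + 5.7 + 10.7 + 4.9 − 0.7 − 8.8) / 7 = -0.2000%
Σ(R_i − R̄_i)(R_m − R̄_m) = 588.1500  ⇒  Cov = 588.1500 / 7 = 84.0214
Σ(R_m − R̄_m)² = 342.9800  ⇒  Var(R_m) = 342.9800 / 7 = 48.9971
β = Cov / Var(R_m) = 84.0214 / 48.9971 = 1.7148

1.715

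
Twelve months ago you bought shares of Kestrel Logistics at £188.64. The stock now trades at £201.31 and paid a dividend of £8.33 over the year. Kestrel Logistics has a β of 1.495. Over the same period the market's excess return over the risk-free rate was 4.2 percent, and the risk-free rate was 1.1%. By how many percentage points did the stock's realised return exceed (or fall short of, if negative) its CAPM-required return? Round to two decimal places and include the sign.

Realised HPR = (P1 + D1 − P0) / P0 = (201.31 + 8.33 − 188.64) / 188.64 = 21.00 / 188.64 = 11.1323%
CAPM required = R_f + β·MRP = 1.1% + 1.495 × 4.2% = 7.3790%
α = realised − required = 11.1323% − 7.3790% = +3.75%

+3.75%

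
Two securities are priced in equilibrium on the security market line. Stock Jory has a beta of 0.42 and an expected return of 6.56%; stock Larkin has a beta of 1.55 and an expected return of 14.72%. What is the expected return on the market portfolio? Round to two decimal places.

Both satisfy E(R) = R_f + β·MRP, so the slope of the SML is
MRP = (14.72% − 6.56%) / (1.55 − 0.42) = 8.16% / 1.13 = 7.2212%
R_f = E(R_Jory) − β_Jory·MRP = 6.56% − 0.42 × 7.2212% = 3.5271%
E(R_m) = R_f + MRP = 3.5271% + 7.2212% = 10.75%

10.75%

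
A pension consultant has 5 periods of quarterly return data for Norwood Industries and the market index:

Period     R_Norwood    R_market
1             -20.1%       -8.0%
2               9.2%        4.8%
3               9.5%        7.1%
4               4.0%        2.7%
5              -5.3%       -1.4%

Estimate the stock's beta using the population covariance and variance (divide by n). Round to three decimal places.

Mean R_i = (-20.1 + 9.2 + 9.5 + 4.0 − 5.3) / 5 = -0.5400%
Mean R_m = (-8.0 + 4.8 + 7.1 + 2.7 − 1.4) / 5 = 1.0400%
Σ(R_i − R̄_i)(R_m − R̄_m) = 293.4380  ⇒  Cov = 293.4380 / 5 = 58.6876
Σ(R_m − R̄_m)² = 141.2920  ⇒  Var(R_m) = 141.2920 / 5 = 28.2584
β = Cov / Var(R_m) = 58.6876 / 28.2584 = 2.0768

2.077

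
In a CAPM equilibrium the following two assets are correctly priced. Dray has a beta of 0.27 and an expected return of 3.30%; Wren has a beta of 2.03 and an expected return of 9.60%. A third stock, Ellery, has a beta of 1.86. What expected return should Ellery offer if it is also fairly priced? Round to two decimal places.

MRP (SML slope) = (9.60% − 3.30%) / (2.03 − 0.27) = 6.30% / 1.76 = 3.5795%
R_f (intercept) = 3.30% − 0.27 × 3.5795% = 2.3335%
E(R_Ellery) = R_f + β × MRP = 2.3335% + 1.86 × 3.5795% = 8.99%

8.99%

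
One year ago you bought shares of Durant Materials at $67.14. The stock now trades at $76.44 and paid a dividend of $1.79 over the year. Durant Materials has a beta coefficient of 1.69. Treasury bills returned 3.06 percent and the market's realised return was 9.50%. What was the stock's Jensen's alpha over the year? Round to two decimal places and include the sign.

+2.57%

Realised HPR = (P1 + D1 − P0) / P0 = (76.44 + 1.79 − 67.14) / 67.14 = 11.09 / 67.14 = 16.5177%
MRP = 9.50% − 3.06% = 6.44%
CAPM required = R_f + β·MRP = 3.06% + 1.69 × 6.44% = 13.9436%
α = realised − required = 16.5177% − 13.9436% = +2.57%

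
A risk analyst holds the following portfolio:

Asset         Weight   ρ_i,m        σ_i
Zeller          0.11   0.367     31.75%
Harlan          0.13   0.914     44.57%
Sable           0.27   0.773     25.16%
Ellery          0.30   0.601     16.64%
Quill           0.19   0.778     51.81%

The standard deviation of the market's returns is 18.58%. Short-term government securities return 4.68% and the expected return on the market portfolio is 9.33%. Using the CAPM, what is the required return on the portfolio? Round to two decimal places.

10.31%

β_Zeller = 0.367 × 31.75% / 18.58% = 0.6271
β_Harlan = 0.914 × 44.57% / 18.58% = 2.1925
β_Sable = 0.773 × 25.16% / 18.58% = 1.0468
β_Ellery = 0.601 × 16.64% / 18.58% = 0.5382
β_Quill = 0.778 × 51.81% / 18.58% = 2.1694
β_P = Σ w_i β_i = 0.11×0.6271 + 0.13×2.1925 + 0.27×1.0468 + 0.30×0.5382 + 0.19×2.1694 = 1.2103
MRP = 9.33% − 4.68% = 4.65%
E(R_P) = R_f + β_P × MRP = 4.68% + 1.2103 × 4.65% = 10.31%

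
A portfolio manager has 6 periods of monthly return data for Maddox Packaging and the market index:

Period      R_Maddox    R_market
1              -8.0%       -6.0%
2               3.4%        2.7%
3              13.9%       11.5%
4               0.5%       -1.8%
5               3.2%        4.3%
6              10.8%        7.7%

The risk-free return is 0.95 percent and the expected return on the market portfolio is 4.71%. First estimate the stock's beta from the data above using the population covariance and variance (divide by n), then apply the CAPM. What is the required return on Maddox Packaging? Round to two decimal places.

Mean R_i = (-8.0 + 3.4 + 13.9 + 0.5 + 3.2 + 10.8) / 6 = 3.9667%
Mean R_m = (-6.0 + 2.7 + 11.5 − 1.8 + 4.3 + 7.7) / 6 = 3.0667%
Σ(R_i − R̄_i)(R_m − R̄_m) = 240.0633  ⇒  Cov = 240.0633 / 6 = 40.0106
Σ(R_m − R̄_m)² = 200.1333  ⇒  Var(R_m) = 200.1333 / 6 = 33.3556
β = Cov / Var(R_m) = 40.0106 / 33.3556 = 1.1995
MRP = 4.71% − 0.95% = 3.76%
E(R) = R_f + β × MRP = 0.95% + 1.1995 × 3.76% = 5.46%

5.46%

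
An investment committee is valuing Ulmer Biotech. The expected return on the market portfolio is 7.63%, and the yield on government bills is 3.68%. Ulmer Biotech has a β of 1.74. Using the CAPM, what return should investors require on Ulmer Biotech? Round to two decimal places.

10.55%

Market risk premium = E(R_m) − R_f = 7.63% − 3.68% = 3.95%
E(R) = R_f + β × MRP = 3.68% + 1.74 × 3.95% = 10.55%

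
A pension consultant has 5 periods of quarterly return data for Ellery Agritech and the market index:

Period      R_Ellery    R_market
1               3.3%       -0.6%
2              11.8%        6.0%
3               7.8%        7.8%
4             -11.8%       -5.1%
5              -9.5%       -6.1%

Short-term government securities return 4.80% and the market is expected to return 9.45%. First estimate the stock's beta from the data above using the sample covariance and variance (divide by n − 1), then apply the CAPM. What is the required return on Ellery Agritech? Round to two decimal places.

Mean R_i = (3.3 + 11.8 + 7.8 − 11.8 − 9.5) / 5 = 0.3200%
Mean R_m = (-0.6 + 6.0 + 7.8 − 5.1 − 6.1) / 5 = 0.4000%
Σ(R_i − R̄_i)(R_m − R̄_m) = 247.1500  ⇒  Cov = 247.1500 / 4 = 61.7875
Σ(R_m − R̄_m)² = 159.6200  ⇒  Var(R_m) = 159.6200 / 4 = 39.9050
β = Cov / Var(R_m) = 61.7875 / 39.9050 = 1.5484
MRP = 9.45% − 4.80% = 4.65%
E(R) = R_f + β × MRP = 4.80% + 1.5484 × 4.65% = 12.00%

12.00%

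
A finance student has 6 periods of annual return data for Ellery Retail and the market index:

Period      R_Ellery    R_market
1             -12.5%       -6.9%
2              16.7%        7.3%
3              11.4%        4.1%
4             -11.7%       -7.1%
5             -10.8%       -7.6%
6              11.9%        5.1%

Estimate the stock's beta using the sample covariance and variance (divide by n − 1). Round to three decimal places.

1.959

Mean R_i = (-12.5 + 16.7 + 11.4 − 11.7 − 10.8 + 11.9) / 6 = 0.8333%
Mean R_m = (-6.9 + 7.3 + 4.1 − 7.1 − 7.6 + 5.1) / 6 = -0.8500%
Σ(R_i − R̄_i)(R_m − R̄_m) = 484.9900  ⇒  Cov = 484.9900 / 5 = 96.9980
Σ(R_m − R̄_m)² = 247.5550  ⇒  Var(R_m) = 247.5550 / 5 = 49.5110
β = Cov / Var(R_m) = 96.9980 / 49.5110 = 1.9591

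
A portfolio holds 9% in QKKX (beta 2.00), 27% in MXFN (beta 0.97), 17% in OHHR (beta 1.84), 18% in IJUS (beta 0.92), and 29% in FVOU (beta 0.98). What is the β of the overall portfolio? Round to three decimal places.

β_P = Σ w_i β_i = 0.09×2.00 + 0.27×0.97 + 0.17×1.84 + 0.18×0.92 + 0.29×0.98 = 1.2045

1.205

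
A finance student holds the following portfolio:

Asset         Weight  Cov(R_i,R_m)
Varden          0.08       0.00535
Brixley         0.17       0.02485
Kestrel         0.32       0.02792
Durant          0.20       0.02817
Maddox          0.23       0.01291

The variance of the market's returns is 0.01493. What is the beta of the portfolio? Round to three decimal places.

1.486

β_Varden = 0.00535 / 0.01493 = 0.3583
β_Brixley = 0.02485 / 0.01493 = 1.6644
β_Kestrel = 0.02792 / 0.01493 = 1.8701
β_Durant = 0.02817 / 0.01493 = 1.8868
β_Maddox = 0.01291 / 0.01493 = 0.8647
β_P = Σ w_i β_i = 0.08×0.3583 + 0.17×1.6644 + 0.32×1.8701 + 0.20×1.8868 + 0.23×0.8647 = 1.4863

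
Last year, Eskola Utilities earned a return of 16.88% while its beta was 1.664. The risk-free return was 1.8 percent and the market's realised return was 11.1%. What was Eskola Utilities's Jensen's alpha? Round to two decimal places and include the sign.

-0.40%

Market excess return = 11.1% − 1.8% = 9.30%
CAPM benchmark = R_f + β(R_m − R_f) = 1.8% + 1.664 × 9.3% = 17.2752%
α = actual − benchmark = 16.88% − 17.2752% = -0.40%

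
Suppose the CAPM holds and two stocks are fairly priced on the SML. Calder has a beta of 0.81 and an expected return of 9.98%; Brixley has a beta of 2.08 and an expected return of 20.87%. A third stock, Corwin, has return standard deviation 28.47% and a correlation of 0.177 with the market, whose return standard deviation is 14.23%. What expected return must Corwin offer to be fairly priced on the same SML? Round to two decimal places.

MRP = (20.87% − 9.98%) / (2.08 − 0.81) = 8.5748%
R_f = 9.98% − 0.81 × 8.5748% = 3.0344%
β_Corwin = ρ·σ_i/σ_m = 0.177 × 28.47 / 14.23 = 0.3541
E(R_Corwin) = R_f + β × MRP = 3.0344% + 0.3541 × 8.5748% = 6.07%

6.07%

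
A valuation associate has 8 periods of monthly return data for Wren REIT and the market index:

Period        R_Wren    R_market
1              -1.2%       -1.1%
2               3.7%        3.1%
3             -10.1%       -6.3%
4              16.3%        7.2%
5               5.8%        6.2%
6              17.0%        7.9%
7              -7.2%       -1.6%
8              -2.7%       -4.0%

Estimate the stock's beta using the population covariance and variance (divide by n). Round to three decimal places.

1.730

Mean R_i = (-1.2 + 3.7 − 10.1 + 16.3 + 5.8 + 17.0 − 7.2 − 2.7) / 8 = 2.7000%
Mean R_m = (-1.1 + 3.1 − 6.3 + 7.2 + 6.2 + 7.9 − 1.6 − 4.0) / 8 = 1.4250%
Σ(R_i − R̄_i)(R_m − R̄_m) = 355.5800  ⇒  Cov = 355.5800 / 8 = 44.4475
Σ(R_m − R̄_m)² = 205.5150  ⇒  Var(R_m) = 205.5150 / 8 = 25.6894
β = Cov / Var(R_m) = 44.4475 / 25.6894 = 1.7302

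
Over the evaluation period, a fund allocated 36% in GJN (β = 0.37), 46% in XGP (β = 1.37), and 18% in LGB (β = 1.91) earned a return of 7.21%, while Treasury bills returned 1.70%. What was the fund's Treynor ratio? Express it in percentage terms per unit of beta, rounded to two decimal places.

β_P = 0.36×0.37 + 0.46×1.37 + 0.18×1.91 = 1.1072
Treynor = (R_P − R_f) / β_P = (7.21% − 1.70%) / 1.1072 = 5.51% / 1.1072 = 4.98%

4.98%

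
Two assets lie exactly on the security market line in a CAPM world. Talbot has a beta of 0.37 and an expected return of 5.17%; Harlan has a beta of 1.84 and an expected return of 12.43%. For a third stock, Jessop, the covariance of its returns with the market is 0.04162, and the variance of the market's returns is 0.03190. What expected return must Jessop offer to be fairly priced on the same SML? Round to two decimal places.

9.79%

MRP = (12.43% − 5.17%) / (1.84 − 0.37) = 4.9388%
R_f = 5.17% − 0.37 × 4.9388% = 3.3426%
β_Jessop = Cov / Var(R_m) = 0.04162 / 0.03190 = 1.3047
E(R_Jessop) = R_f + β × MRP = 3.3426% + 1.3047 × 4.9388% = 9.79%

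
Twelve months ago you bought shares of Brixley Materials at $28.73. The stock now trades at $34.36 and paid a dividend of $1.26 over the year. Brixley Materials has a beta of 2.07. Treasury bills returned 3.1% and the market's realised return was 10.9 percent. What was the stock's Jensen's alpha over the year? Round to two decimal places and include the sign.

+4.74%

Realised HPR = (P1 + D1 − P0) / P0 = (34.36 + 1.26 − 28.73) / 28.73 = 6.89 / 28.73 = 23.9819%
MRP = 10.9% − 3.1% = 7.80%
CAPM required = R_f + β·MRP = 3.1% + 2.07 × 7.8% = 19.2460%
α = realised − required = 23.9819% − 19.2460% = +4.74%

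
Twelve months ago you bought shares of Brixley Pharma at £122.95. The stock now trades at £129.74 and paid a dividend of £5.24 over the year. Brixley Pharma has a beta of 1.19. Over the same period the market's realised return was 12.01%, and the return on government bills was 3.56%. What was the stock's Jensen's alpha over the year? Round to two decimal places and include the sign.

-3.83%

Realised HPR = (P1 + D1 − P0) / P0 = (129.74 + 5.24 − 122.95) / 122.95 = 12.03 / 122.95 = 9.7845%
MRP = 12.01% − 3.56% = 8.45%
CAPM required = R_f + β·MRP = 3.56% + 1.19 × 8.45% = 13.6155%
α = realised − required = 9.7845% − 13.6155% = -3.83%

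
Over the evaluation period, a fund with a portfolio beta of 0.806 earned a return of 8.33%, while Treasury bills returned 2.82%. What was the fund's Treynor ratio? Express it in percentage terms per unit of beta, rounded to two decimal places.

6.84%

Treynor = (R_P − R_f) / β_P = (8.33% − 2.82%) / 0.8060 = 5.51% / 0.8060 = 6.84%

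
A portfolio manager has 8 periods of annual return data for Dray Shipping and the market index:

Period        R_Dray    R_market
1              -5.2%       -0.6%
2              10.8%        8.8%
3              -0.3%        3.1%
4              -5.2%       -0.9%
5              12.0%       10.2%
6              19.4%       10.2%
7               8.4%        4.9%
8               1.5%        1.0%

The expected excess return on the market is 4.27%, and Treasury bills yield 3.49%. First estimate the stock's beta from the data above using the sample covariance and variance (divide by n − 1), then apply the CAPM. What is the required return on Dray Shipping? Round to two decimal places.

11.17%

Mean R_i = (-5.2 + 10.8 − 0.3 − 5.2 + 12.0 + 19.4 + 8.4 + 1.5) / 8 = 5.1750%
Mean R_m = (-0.6 + 8.8 + 3.1 − 0.9 + 10.2 + 10.2 + 4.9 + 1.0) / 8 = 4.5875%
Σ(R_i − R̄_i)(R_m − R̄_m) = 274.9275  ⇒  Cov = 274.9275 / 7 = 39.2754
Σ(R_m − R̄_m)² = 152.9488  ⇒  Var(R_m) = 152.9488 / 7 = 21.8498
β = Cov / Var(R_m) = 39.2754 / 21.8498 = 1.7975
E(R) = R_f + β × MRP = 3.49% + 1.7975 × 4.27% = 11.17%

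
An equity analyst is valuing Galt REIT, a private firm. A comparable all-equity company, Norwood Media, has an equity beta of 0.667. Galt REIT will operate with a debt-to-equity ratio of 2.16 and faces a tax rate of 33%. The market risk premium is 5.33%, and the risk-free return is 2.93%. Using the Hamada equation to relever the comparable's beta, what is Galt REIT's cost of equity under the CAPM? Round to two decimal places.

β_L = β_U × [1 + (1 − t)(D/E)] = 0.667 × [1 + (1 − 0.33) × 2.16]
    = 0.667 × [1 + 0.67 × 2.16] = 0.667 × 2.4472 = 1.6323
E(R) = R_f + β_L × MRP = 2.93% + 1.6323 × 5.33% = 11.63%

11.63%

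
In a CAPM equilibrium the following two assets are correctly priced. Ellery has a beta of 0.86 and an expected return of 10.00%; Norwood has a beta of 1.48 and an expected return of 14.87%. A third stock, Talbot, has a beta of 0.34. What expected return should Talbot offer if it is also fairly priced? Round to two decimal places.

MRP (SML slope) = (14.87% − 10.00%) / (1.48 − 0.86) = 4.87% / 0.62 = 7.8548%
R_f (intercept) = 10.00% − 0.86 × 7.8548% = 3.2449%
E(R_Talbot) = R_f + β × MRP = 3.2449% + 0.34 × 7.8548% = 5.92%

5.92%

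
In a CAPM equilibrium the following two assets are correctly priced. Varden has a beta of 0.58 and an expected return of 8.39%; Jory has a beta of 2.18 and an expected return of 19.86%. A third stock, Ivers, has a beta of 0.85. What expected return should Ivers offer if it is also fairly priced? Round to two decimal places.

MRP (SML slope) = (19.86% − 8.39%) / (2.18 − 0.58) = 11.47% / 1.60 = 7.1688%
R_f (intercept) = 8.39% − 0.58 × 7.1688% = 4.2321%
E(R_Ivers) = R_f + β × MRP = 4.2321% + 0.85 × 7.1688% = 10.33%

10.33%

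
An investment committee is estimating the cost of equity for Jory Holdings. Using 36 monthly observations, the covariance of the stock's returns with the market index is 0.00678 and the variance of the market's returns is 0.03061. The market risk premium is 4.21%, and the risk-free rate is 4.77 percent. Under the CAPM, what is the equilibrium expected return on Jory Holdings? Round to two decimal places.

5.70%

β = Cov(R_i, R_m) / Var(R_m) = 0.00678 / 0.03061 = 0.2215
E(R) = R_f + β × MRP = 4.77% + 0.2215 × 4.21% = 5.70%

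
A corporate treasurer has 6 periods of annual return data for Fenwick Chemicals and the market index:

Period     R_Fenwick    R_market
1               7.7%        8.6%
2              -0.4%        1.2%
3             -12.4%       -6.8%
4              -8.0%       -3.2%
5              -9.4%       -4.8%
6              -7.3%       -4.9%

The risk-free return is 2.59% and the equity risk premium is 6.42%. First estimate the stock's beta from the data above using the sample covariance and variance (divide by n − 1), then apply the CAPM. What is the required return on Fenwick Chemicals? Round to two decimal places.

Mean R_i = (7.7 − 0.4 − 12.4 − 8.0 − 9.4 − 7.3) / 6 = -4.9667%
Mean R_m = (8.6 + 1.2 − 6.8 − 3.2 − 4.8 − 4.9) / 6 = -1.6500%
Σ(R_i − R̄_i)(R_m − R̄_m) = 207.3800  ⇒  Cov = 207.3800 / 5 = 41.4760
Σ(R_m − R̄_m)² = 162.5950  ⇒  Var(R_m) = 162.5950 / 5 = 32.5190
β = Cov / Var(R_m) = 41.4760 / 32.5190 = 1.2754
E(R) = R_f + β × MRP = 2.59% + 1.2754 × 6.42% = 10.78%

10.78%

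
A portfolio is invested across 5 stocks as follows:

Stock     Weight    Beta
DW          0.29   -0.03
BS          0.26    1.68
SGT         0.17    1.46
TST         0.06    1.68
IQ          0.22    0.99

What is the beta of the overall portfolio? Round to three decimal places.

0.995

β_P = Σ w_i β_i = 0.29×-0.03 + 0.26×1.68 + 0.17×1.46 + 0.06×1.68 + 0.22×0.99 = 0.9949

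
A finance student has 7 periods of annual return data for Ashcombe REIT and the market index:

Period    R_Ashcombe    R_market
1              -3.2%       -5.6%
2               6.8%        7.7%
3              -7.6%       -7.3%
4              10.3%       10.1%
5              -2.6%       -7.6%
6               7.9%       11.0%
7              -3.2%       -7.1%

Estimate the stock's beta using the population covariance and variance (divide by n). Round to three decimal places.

0.753

Mean R_i = (-3.2 + 6.8 − 7.6 + 10.3 − 2.6 + 7.9 − 3.2) / 7 = 1.2000%
Mean R_m = (-5.6 + 7.7 − 7.3 + 10.1 − 7.6 + 11.0 − 7.1) / 7 = 0.1714%
Σ(R_i − R̄_i)(R_m − R̄_m) = 357.7300  ⇒  Cov = 357.7300 / 7 = 51.1043
Σ(R_m − R̄_m)² = 474.9143  ⇒  Var(R_m) = 474.9143 / 7 = 67.8449
β = Cov / Var(R_m) = 51.1043 / 67.8449 = 0.7533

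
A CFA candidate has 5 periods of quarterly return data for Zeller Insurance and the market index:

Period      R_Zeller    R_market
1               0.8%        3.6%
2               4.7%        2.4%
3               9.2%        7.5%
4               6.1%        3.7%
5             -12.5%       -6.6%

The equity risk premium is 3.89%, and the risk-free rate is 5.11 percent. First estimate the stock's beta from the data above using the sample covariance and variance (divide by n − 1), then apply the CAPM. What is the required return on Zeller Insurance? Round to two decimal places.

11.16%

Mean R_i = (0.8 + 4.7 + 9.2 + 6.1 − 12.5) / 5 = 1.6600%
Mean R_m = (3.6 + 2.4 + 7.5 + 3.7 − 6.6) / 5 = 2.1200%
Σ(R_i − R̄_i)(R_m − R̄_m) = 170.6340  ⇒  Cov = 170.6340 / 4 = 42.6585
Σ(R_m − R̄_m)² = 109.7480  ⇒  Var(R_m) = 109.7480 / 4 = 27.4370
β = Cov / Var(R_m) = 42.6585 / 27.4370 = 1.5548
E(R) = R_f + β × MRP = 5.11% + 1.5548 × 3.89% = 11.16%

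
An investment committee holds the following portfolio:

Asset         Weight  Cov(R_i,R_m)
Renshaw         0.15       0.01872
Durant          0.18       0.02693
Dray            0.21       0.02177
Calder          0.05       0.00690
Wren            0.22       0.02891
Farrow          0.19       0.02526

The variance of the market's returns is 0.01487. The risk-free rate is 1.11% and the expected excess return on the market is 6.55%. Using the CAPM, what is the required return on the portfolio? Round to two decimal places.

β_Renshaw = 0.01872 / 0.01487 = 1.2589
β_Durant = 0.02693 / 0.01487 = 1.8110
β_Dray = 0.02177 / 0.01487 = 1.4640
β_Calder = 0.00690 / 0.01487 = 0.4640
β_Wren = 0.02891 / 0.01487 = 1.9442
β_Farrow = 0.02526 / 0.01487 = 1.6987
β_P = Σ w_i β_i = 0.15×1.2589 + 0.18×1.8110 + 0.21×1.4640 + 0.05×0.4640 + 0.22×1.9442 + 0.19×1.6987 = 1.5959
E(R_P) = R_f + β_P × MRP = 1.11% + 1.5959 × 6.55% = 11.56%

11.56%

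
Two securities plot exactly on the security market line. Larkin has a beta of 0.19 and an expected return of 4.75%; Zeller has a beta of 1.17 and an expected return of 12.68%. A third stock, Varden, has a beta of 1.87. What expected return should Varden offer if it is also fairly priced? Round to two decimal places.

MRP (SML slope) = (12.68% − 4.75%) / (1.17 − 0.19) = 7.93% / 0.98 = 8.0918%
R_f (intercept) = 4.75% − 0.19 × 8.0918% = 3.2126%
E(R_Varden) = R_f + β × MRP = 3.2126% + 1.87 × 8.0918% = 18.34%

18.34%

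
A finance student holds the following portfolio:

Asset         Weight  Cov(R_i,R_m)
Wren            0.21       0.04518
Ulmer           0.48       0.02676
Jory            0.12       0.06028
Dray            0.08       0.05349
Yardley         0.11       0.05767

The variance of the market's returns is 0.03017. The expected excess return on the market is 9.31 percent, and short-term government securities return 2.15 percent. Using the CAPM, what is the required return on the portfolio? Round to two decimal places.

β_Wren = 0.04518 / 0.03017 = 1.4975
β_Ulmer = 0.02676 / 0.03017 = 0.8870
β_Jory = 0.06028 / 0.03017 = 1.9980
β_Dray = 0.05349 / 0.03017 = 1.7730
β_Yardley = 0.05767 / 0.03017 = 1.9115
β_P = Σ w_i β_i = 0.21×1.4975 + 0.48×0.8870 + 0.12×1.9980 + 0.08×1.7730 + 0.11×1.9115 = 1.3321
E(R_P) = R_f + β_P × MRP = 2.15% + 1.3321 × 9.31% = 14.55%

14.55%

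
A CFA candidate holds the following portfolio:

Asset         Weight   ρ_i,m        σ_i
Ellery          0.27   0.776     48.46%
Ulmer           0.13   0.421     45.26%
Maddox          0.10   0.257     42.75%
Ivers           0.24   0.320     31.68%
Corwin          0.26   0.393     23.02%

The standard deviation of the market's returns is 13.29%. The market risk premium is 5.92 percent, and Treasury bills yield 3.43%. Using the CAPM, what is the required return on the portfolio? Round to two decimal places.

11.68%

β_Ellery = 0.776 × 48.46% / 13.29% = 2.8296
β_Ulmer = 0.421 × 45.26% / 13.29% = 1.4337
β_Maddox = 0.257 × 42.75% / 13.29% = 0.8267
β_Ivers = 0.320 × 31.68% / 13.29% = 0.7628
β_Corwin = 0.393 × 23.02% / 13.29% = 0.6807
β_P = Σ w_i β_i = 0.27×2.8296 + 0.13×1.4337 + 0.10×0.8267 + 0.24×0.7628 + 0.26×0.6807 = 1.3931
E(R_P) = R_f + β_P × MRP = 3.43% + 1.3931 × 5.92% = 11.68%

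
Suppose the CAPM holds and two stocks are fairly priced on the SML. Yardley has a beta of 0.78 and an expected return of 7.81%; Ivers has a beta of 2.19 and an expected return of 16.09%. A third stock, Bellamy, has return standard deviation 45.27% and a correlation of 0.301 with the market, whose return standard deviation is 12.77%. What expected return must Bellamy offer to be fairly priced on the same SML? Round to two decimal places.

9.50%

MRP = (16.09% − 7.81%) / (2.19 − 0.78) = 5.8723%
R_f = 7.81% − 0.78 × 5.8723% = 3.2296%
β_Bellamy = ρ·σ_i/σ_m = 0.301 × 45.27 / 12.77 = 1.0671
E(R_Bellamy) = R_f + β × MRP = 3.2296% + 1.0671 × 5.8723% = 9.50%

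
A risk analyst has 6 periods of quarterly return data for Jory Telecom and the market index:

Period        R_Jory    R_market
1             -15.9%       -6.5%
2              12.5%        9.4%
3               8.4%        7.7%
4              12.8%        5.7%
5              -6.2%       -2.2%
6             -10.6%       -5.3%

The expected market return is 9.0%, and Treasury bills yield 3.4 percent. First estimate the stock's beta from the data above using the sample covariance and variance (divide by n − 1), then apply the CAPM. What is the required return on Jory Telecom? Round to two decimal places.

Mean R_i = (-15.9 + 12.5 + 8.4 + 12.8 − 6.2 − 10.6) / 6 = 0.1667%
Mean R_m = (-6.5 + 9.4 + 7.7 + 5.7 − 2.2 − 5.3) / 6 = 1.4667%
Σ(R_i − R̄_i)(R_m − R̄_m) = 426.8433  ⇒  Cov = 426.8433 / 5 = 85.3687
Σ(R_m − R̄_m)² = 242.4133  ⇒  Var(R_m) = 242.4133 / 5 = 48.4827
β = Cov / Var(R_m) = 85.3687 / 48.4827 = 1.7608
MRP = 9.0% − 3.4% = 5.60%
E(R) = R_f + β × MRP = 3.4% + 1.7608 × 5.6% = 13.26%

13.26%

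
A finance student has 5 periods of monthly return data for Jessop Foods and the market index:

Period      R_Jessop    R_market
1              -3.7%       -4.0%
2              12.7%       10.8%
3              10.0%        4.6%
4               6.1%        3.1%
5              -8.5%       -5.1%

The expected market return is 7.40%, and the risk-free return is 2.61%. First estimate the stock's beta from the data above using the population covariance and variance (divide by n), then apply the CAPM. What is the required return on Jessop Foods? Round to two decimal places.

Mean R_i = (-3.7 + 12.7 + 10.0 + 6.1 − 8.5) / 5 = 3.3200%
Mean R_m = (-4.0 + 10.8 + 4.6 + 3.1 − 5.1) / 5 = 1.8800%
Σ(R_i − R̄_i)(R_m − R̄_m) = 229.0120  ⇒  Cov = 229.0120 / 5 = 45.8024
Σ(R_m − R̄_m)² = 171.7480  ⇒  Var(R_m) = 171.7480 / 5 = 34.3496
β = Cov / Var(R_m) = 45.8024 / 34.3496 = 1.3334
MRP = 7.40% − 2.61% = 4.79%
E(R) = R_f + β × MRP = 2.61% + 1.3334 × 4.79% = 9.00%

9.00%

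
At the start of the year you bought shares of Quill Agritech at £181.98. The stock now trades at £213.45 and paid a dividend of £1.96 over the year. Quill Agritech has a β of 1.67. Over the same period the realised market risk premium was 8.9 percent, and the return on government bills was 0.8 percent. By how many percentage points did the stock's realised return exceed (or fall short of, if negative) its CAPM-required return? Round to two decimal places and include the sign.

Realised HPR = (P1 + D1 − P0) / P0 = (213.45 + 1.96 − 181.98) / 181.98 = 33.43 / 181.98 = 18.3702%
CAPM required = R_f + β·MRP = 0.8% + 1.67 × 8.9% = 15.6630%
α = realised − required = 18.3702% − 15.6630% = +2.71%

+2.71%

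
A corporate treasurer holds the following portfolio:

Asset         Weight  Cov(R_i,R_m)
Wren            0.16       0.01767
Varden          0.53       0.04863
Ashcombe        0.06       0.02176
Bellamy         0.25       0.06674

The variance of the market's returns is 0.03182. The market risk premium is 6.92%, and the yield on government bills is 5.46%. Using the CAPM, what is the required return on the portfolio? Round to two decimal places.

15.59%

β_Wren = 0.01767 / 0.03182 = 0.5553
β_Varden = 0.04863 / 0.03182 = 1.5283
β_Ashcombe = 0.02176 / 0.03182 = 0.6838
β_Bellamy = 0.06674 / 0.03182 = 2.0974
β_P = Σ w_i β_i = 0.16×0.5553 + 0.53×1.5283 + 0.06×0.6838 + 0.25×2.0974 = 1.4642
E(R_P) = R_f + β_P × MRP = 5.46% + 1.4642 × 6.92% = 15.59%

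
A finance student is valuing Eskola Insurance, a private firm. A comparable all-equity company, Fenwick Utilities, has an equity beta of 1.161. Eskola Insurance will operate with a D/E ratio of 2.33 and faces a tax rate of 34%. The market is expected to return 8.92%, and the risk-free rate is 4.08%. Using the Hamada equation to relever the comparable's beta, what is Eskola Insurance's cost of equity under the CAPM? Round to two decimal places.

18.34%

β_L = β_U × [1 + (1 − t)(D/E)] = 1.161 × [1 + (1 − 0.34) × 2.33]
    = 1.161 × [1 + 0.66 × 2.33] = 1.161 × 2.5378 = 2.9464
MRP = 8.92% − 4.08% = 4.84%
E(R) = R_f + β_L × MRP = 4.08% + 2.9464 × 4.84% = 18.34%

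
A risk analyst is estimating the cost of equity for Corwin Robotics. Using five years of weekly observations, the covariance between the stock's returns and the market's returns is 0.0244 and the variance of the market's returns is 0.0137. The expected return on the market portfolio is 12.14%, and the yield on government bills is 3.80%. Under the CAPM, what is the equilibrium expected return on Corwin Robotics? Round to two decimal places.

β = Cov(R_i, R_m) / Var(R_m) = 0.0244 / 0.0137 = 1.7810
MRP = 12.14% − 3.80% = 8.34%
E(R) = R_f + β × MRP = 3.80% + 1.7810 × 8.34% = 18.65%

18.65%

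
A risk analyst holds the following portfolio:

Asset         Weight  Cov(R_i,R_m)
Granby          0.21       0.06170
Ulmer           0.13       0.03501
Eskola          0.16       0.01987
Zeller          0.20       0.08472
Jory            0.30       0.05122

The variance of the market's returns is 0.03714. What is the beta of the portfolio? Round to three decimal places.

1.427

β_Granby = 0.06170 / 0.03714 = 1.6613
β_Ulmer = 0.03501 / 0.03714 = 0.9426
β_Eskola = 0.01987 / 0.03714 = 0.5350
β_Zeller = 0.08472 / 0.03714 = 2.2811
β_Jory = 0.05122 / 0.03714 = 1.3791
β_P = Σ w_i β_i = 0.21×1.6613 + 0.13×0.9426 + 0.16×0.5350 + 0.20×2.2811 + 0.30×1.3791 = 1.4270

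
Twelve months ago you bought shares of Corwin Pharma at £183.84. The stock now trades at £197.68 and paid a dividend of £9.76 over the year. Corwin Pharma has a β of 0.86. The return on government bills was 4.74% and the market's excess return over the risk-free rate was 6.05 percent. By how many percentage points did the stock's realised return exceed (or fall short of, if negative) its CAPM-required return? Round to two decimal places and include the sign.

Realised HPR = (P1 + D1 − P0) / P0 = (197.68 + 9.76 − 183.84) / 183.84 = 23.60 / 183.84 = 12.8372%
CAPM required = R_f + β·MRP = 4.74% + 0.86 × 6.05% = 9.9430%
α = realised − required = 12.8372% − 9.9430% = +2.89%

+2.89%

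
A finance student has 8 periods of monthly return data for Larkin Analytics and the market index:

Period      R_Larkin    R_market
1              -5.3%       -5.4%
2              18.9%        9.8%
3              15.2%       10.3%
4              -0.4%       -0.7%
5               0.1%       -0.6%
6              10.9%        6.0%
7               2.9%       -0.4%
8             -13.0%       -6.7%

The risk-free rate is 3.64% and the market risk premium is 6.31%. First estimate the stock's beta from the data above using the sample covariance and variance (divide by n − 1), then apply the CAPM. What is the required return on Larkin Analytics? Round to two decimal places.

Mean R_i = (-5.3 + 18.9 + 15.2 − 0.4 + 0.1 + 10.9 + 2.9 − 13.0) / 8 = 3.6625%
Mean R_m = (-5.4 + 9.8 + 10.3 − 0.7 − 0.6 + 6.0 − 0.4 − 6.7) / 8 = 1.5375%
Σ(R_i − R̄_i)(R_m − R̄_m) = 476.9113  ⇒  Cov = 476.9113 / 7 = 68.1302
Σ(R_m − R̄_m)² = 294.2788  ⇒  Var(R_m) = 294.2788 / 7 = 42.0398
β = Cov / Var(R_m) = 68.1302 / 42.0398 = 1.6206
E(R) = R_f + β × MRP = 3.64% + 1.6206 × 6.31% = 13.87%

13.87%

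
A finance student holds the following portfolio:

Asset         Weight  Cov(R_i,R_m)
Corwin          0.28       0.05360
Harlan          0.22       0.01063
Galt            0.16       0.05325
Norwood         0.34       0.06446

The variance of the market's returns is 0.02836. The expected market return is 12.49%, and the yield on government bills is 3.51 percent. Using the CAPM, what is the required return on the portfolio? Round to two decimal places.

18.64%

β_Corwin = 0.05360 / 0.02836 = 1.8900
β_Harlan = 0.01063 / 0.02836 = 0.3748
β_Galt = 0.05325 / 0.02836 = 1.8776
β_Norwood = 0.06446 / 0.02836 = 2.2729
β_P = Σ w_i β_i = 0.28×1.8900 + 0.22×0.3748 + 0.16×1.8776 + 0.34×2.2729 = 1.6849
MRP = 12.49% − 3.51% = 8.98%
E(R_P) = R_f + β_P × MRP = 3.51% + 1.6849 × 8.98% = 18.64%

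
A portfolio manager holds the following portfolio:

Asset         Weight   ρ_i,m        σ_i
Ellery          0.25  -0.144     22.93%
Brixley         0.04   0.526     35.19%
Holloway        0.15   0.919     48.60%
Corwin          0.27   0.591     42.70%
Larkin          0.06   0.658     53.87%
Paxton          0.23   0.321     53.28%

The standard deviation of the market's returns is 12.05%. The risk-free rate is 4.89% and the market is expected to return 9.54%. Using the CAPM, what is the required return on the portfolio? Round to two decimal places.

12.41%

β_Ellery = -0.144 × 22.93% / 12.05% = -0.2740
β_Brixley = 0.526 × 35.19% / 12.05% = 1.5361
β_Holloway = 0.919 × 48.60% / 12.05% = 3.7065
β_Corwin = 0.591 × 42.70% / 12.05% = 2.0942
β_Larkin = 0.658 × 53.87% / 12.05% = 2.9416
β_Paxton = 0.321 × 53.28% / 12.05% = 1.4193
β_P = Σ w_i β_i = 0.25×-0.2740 + 0.04×1.5361 + 0.15×3.7065 + 0.27×2.0942 + 0.06×2.9416 + 0.23×1.4193 = 1.6173
MRP = 9.54% − 4.89% = 4.65%
E(R_P) = R_f + β_P × MRP = 4.89% + 1.6173 × 4.65% = 12.41%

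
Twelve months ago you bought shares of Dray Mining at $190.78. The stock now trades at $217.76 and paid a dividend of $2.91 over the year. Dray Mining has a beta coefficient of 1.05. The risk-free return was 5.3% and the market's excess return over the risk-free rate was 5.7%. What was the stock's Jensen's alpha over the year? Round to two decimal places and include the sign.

+4.38%

Realised HPR = (P1 + D1 − P0) / P0 = (217.76 + 2.91 − 190.78) / 190.78 = 29.89 / 190.78 = 15.6673%
CAPM required = R_f + β·MRP = 5.3% + 1.05 × 5.7% = 11.2850%
α = realised − required = 15.6673% − 11.2850% = +4.38%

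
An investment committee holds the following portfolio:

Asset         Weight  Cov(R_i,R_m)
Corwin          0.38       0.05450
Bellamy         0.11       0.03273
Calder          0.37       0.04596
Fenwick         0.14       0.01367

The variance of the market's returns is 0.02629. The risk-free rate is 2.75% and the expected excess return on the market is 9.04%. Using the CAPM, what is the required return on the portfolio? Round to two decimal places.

17.61%

β_Corwin = 0.05450 / 0.02629 = 2.0730
β_Bellamy = 0.03273 / 0.02629 = 1.2450
β_Calder = 0.04596 / 0.02629 = 1.7482
β_Fenwick = 0.01367 / 0.02629 = 0.5200
β_P = Σ w_i β_i = 0.38×2.0730 + 0.11×1.2450 + 0.37×1.7482 + 0.14×0.5200 = 1.6443
E(R_P) = R_f + β_P × MRP = 2.75% + 1.6443 × 9.04% = 17.61%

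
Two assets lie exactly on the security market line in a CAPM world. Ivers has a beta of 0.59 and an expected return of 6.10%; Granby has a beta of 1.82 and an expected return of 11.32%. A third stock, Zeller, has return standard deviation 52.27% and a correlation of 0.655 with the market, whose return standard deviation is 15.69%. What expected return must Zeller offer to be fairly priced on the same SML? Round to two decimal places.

12.86%

MRP = (11.32% − 6.10%) / (1.82 − 0.59) = 4.2439%
R_f = 6.10% − 0.59 × 4.2439% = 3.5961%
β_Zeller = ρ·σ_i/σ_m = 0.655 × 52.27 / 15.69 = 2.1821
E(R_Zeller) = R_f + β × MRP = 3.5961% + 2.1821 × 4.2439% = 12.86%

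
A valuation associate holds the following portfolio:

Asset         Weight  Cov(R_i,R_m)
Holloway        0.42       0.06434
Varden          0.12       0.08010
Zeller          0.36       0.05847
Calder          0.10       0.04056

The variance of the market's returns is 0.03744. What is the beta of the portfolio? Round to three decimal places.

β_Holloway = 0.06434 / 0.03744 = 1.7185
β_Varden = 0.08010 / 0.03744 = 2.1394
β_Zeller = 0.05847 / 0.03744 = 1.5617
β_Calder = 0.04056 / 0.03744 = 1.0833
β_P = Σ w_i β_i = 0.42×1.7185 + 0.12×2.1394 + 0.36×1.5617 + 0.10×1.0833 = 1.6490

1.649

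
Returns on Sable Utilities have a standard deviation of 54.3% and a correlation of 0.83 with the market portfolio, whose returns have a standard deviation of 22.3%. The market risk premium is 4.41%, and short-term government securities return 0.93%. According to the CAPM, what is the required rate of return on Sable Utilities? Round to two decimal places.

β = ρ × σ_i / σ_m = 0.83 × 54.3% / 22.3% = 2.0210
E(R) = 0.93% + 2.0210 × 4.41% = 9.84%

9.84%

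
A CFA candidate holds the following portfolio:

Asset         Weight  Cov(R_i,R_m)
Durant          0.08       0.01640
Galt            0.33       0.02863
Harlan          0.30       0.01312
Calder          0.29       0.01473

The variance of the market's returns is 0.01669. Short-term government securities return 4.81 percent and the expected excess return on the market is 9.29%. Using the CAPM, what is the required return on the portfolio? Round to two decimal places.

β_Durant = 0.01640 / 0.01669 = 0.9826
β_Galt = 0.02863 / 0.01669 = 1.7154
β_Harlan = 0.01312 / 0.01669 = 0.7861
β_Calder = 0.01473 / 0.01669 = 0.8826
β_P = Σ w_i β_i = 0.08×0.9826 + 0.33×1.7154 + 0.30×0.7861 + 0.29×0.8826 = 1.1365
E(R_P) = R_f + β_P × MRP = 4.81% + 1.1365 × 9.29% = 15.37%

15.37%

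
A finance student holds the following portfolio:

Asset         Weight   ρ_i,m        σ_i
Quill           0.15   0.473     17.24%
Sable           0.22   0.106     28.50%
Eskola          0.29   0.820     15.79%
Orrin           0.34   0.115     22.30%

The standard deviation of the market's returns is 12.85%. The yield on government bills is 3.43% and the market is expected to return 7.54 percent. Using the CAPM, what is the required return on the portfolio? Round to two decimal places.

β_Quill = 0.473 × 17.24% / 12.85% = 0.6346
β_Sable = 0.106 × 28.50% / 12.85% = 0.2351
β_Eskola = 0.820 × 15.79% / 12.85% = 1.0076
β_Orrin = 0.115 × 22.30% / 12.85% = 0.1996
β_P = Σ w_i β_i = 0.15×0.6346 + 0.22×0.2351 + 0.29×1.0076 + 0.34×0.1996 = 0.5070
MRP = 7.54% − 3.43% = 4.11%
E(R_P) = R_f + β_P × MRP = 3.43% + 0.5070 × 4.11% = 5.51%

5.51%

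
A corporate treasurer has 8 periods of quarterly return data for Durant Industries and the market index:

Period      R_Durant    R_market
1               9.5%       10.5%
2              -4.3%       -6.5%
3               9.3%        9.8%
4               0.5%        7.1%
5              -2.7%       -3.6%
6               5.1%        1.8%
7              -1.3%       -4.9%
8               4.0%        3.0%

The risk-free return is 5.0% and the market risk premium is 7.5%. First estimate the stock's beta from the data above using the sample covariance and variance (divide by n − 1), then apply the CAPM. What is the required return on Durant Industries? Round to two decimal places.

Mean R_i = (9.5 − 4.3 + 9.3 + 0.5 − 2.7 + 5.1 − 1.3 + 4.0) / 8 = 2.5125%
Mean R_m = (10.5 − 6.5 + 9.8 + 7.1 − 3.6 + 1.8 − 4.9 + 3.0) / 8 = 2.1500%
Σ(R_i − R̄_i)(R_m − R̄_m) = 216.4450  ⇒  Cov = 216.4450 / 7 = 30.9207
Σ(R_m − R̄_m)² = 311.1800  ⇒  Var(R_m) = 311.1800 / 7 = 44.4543
β = Cov / Var(R_m) = 30.9207 / 44.4543 = 0.6956
E(R) = R_f + β × MRP = 5.0% + 0.6956 × 7.5% = 10.22%

10.22%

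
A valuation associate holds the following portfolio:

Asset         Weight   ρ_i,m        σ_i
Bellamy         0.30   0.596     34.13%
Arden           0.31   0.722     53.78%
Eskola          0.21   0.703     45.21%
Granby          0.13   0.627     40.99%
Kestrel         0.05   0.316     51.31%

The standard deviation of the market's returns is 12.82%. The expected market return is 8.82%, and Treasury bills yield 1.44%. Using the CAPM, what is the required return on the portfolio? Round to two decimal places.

β_Bellamy = 0.596 × 34.13% / 12.82% = 1.5867
β_Arden = 0.722 × 53.78% / 12.82% = 3.0288
β_Eskola = 0.703 × 45.21% / 12.82% = 2.4791
β_Granby = 0.627 × 40.99% / 12.82% = 2.0047
β_Kestrel = 0.316 × 51.31% / 12.82% = 1.2647
β_P = Σ w_i β_i = 0.30×1.5867 + 0.31×3.0288 + 0.21×2.4791 + 0.13×2.0047 + 0.05×1.2647 = 2.2594
MRP = 8.82% − 1.44% = 7.38%
E(R_P) = R_f + β_P × MRP = 1.44% + 2.2594 × 7.38% = 18.11%

18.11%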